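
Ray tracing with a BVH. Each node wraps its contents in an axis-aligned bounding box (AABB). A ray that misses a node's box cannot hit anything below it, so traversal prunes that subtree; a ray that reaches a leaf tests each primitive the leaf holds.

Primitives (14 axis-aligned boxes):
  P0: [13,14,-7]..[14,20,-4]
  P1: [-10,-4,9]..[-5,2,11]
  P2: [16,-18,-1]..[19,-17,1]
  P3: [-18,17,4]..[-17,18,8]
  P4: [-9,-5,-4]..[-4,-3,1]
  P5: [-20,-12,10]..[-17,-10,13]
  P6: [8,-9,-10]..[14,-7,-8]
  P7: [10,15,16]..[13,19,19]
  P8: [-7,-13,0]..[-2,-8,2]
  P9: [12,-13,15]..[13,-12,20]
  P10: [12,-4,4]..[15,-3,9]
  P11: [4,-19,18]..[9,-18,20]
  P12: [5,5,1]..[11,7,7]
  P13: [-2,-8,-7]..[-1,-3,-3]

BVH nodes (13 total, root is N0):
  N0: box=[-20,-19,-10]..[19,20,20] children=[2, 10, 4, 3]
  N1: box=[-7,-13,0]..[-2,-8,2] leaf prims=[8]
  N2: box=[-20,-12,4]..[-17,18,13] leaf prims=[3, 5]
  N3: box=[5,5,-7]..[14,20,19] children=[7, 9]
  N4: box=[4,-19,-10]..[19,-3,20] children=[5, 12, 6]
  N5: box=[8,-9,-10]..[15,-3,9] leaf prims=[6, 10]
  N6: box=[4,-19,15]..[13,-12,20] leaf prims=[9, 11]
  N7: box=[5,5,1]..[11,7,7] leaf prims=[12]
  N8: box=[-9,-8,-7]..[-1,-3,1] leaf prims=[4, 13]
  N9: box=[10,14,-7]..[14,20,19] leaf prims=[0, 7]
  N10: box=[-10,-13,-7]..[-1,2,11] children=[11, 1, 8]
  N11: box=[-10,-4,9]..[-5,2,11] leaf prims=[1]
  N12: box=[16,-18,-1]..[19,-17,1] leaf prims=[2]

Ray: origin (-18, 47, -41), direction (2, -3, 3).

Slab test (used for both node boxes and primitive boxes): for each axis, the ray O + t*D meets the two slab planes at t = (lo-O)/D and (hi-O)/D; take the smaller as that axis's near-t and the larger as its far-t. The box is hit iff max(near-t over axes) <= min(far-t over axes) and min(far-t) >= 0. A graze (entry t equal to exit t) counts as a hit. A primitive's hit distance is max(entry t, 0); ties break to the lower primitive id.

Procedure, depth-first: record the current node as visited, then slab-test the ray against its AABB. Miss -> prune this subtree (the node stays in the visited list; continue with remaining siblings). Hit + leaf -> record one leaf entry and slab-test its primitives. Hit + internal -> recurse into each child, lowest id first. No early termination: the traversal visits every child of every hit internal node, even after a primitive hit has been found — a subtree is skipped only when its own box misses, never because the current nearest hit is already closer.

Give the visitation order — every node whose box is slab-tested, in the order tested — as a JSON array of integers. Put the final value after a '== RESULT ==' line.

Walk:
N0 x:[-1,37/2] y:[9,22] z:[31/3,61/3] -> hit [31/3,37/2], descend [2, 3, 4, 10]
  N2 x:[-1,1/2] y:[29/3,59/3] z:[15,18] -> miss, prune
  N3 x:[23/2,16] y:[9,14] z:[34/3,20] -> hit [23/2,14], descend [7, 9]
    N7 x:[23/2,29/2] y:[40/3,14] z:[14,16] -> hit [14,14] leaf, test {P12@t=14}
    N9 x:[14,16] y:[9,11] z:[34/3,20] -> miss, prune
  N4 x:[11,37/2] y:[50/3,22] z:[31/3,61/3] -> hit [50/3,37/2], descend [5, 6, 12]
    N5 x:[13,33/2] y:[50/3,56/3] z:[31/3,50/3] -> miss, prune
    N6 x:[11,31/2] y:[59/3,22] z:[56/3,61/3] -> miss, prune
    N12 x:[17,37/2] y:[64/3,65/3] z:[40/3,14] -> miss, prune
  N10 x:[4,17/2] y:[15,20] z:[34/3,52/3] -> miss, prune

10 AABB tests over nodes [0, 2, 3, 7, 9, 4, 5, 6, 12, 10]; 1 leaf entered; closest P12.

== RESULT ==
[0, 2, 3, 7, 9, 4, 5, 6, 12, 10]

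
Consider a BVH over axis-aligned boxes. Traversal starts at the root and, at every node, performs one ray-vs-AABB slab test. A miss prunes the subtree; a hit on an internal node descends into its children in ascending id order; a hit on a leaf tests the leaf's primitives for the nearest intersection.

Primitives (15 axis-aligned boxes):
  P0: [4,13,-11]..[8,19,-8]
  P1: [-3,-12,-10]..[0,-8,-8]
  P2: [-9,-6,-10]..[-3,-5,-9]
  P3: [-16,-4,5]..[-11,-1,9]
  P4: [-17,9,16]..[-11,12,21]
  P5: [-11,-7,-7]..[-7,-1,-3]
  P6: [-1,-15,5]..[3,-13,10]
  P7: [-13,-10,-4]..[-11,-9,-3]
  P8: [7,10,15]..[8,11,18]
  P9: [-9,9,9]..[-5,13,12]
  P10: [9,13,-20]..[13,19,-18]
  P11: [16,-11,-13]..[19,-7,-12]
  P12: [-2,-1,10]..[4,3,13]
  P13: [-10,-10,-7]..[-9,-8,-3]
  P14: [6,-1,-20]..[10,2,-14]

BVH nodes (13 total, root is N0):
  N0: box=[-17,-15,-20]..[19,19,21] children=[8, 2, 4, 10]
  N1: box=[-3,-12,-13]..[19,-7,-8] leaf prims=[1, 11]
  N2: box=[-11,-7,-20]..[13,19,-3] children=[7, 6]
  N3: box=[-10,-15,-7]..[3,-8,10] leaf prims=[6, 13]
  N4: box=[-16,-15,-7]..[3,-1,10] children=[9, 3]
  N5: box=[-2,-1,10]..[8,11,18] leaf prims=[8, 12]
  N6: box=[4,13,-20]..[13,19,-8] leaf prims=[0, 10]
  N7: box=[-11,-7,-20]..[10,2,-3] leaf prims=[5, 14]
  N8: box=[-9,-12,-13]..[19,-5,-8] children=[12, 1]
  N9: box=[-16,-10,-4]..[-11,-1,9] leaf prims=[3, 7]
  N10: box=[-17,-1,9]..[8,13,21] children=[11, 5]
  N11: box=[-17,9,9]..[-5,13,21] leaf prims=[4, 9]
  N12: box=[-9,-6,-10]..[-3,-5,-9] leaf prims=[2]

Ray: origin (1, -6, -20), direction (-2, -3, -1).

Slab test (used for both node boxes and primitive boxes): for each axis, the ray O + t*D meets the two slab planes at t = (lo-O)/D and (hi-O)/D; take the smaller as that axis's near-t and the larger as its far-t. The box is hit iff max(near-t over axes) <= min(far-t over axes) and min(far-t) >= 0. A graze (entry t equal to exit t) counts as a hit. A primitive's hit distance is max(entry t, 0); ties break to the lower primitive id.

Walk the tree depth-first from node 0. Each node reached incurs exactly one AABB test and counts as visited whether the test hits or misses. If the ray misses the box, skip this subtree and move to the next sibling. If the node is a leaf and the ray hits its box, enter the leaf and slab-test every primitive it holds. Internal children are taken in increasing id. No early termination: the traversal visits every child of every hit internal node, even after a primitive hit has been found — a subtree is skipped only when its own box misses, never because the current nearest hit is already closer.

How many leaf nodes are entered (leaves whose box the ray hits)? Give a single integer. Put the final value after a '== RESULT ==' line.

Walk:
N0 x:[-9,9] y:[-25/3,3] z:[-41,0] -> hit [-25/3,0], descend [2, 4, 8, 10]
  N2 x:[-6,6] y:[-25/3,1/3] z:[-17,0] -> hit [-6,0], descend [6, 7]
    N6 x:[-6,-3/2] y:[-25/3,-19/3] z:[-12,0] -> miss, prune
    N7 x:[-9/2,6] y:[-8/3,1/3] z:[-17,0] -> hit [-8/3,0] leaf, test {P5(miss), P14(miss)}
  N4 x:[-1,17/2] y:[-5/3,3] z:[-30,-13] -> miss, prune
  N8 x:[-9,5] y:[-1/3,2] z:[-12,-7] -> miss, prune
  N10 x:[-7/2,9] y:[-19/3,-5/3] z:[-41,-29] -> miss, prune

Summary -> nodes [0, 2, 6, 7, 4, 8, 10]; box-tests=7; leaf-entries=1; first=miss

== RESULT ==
1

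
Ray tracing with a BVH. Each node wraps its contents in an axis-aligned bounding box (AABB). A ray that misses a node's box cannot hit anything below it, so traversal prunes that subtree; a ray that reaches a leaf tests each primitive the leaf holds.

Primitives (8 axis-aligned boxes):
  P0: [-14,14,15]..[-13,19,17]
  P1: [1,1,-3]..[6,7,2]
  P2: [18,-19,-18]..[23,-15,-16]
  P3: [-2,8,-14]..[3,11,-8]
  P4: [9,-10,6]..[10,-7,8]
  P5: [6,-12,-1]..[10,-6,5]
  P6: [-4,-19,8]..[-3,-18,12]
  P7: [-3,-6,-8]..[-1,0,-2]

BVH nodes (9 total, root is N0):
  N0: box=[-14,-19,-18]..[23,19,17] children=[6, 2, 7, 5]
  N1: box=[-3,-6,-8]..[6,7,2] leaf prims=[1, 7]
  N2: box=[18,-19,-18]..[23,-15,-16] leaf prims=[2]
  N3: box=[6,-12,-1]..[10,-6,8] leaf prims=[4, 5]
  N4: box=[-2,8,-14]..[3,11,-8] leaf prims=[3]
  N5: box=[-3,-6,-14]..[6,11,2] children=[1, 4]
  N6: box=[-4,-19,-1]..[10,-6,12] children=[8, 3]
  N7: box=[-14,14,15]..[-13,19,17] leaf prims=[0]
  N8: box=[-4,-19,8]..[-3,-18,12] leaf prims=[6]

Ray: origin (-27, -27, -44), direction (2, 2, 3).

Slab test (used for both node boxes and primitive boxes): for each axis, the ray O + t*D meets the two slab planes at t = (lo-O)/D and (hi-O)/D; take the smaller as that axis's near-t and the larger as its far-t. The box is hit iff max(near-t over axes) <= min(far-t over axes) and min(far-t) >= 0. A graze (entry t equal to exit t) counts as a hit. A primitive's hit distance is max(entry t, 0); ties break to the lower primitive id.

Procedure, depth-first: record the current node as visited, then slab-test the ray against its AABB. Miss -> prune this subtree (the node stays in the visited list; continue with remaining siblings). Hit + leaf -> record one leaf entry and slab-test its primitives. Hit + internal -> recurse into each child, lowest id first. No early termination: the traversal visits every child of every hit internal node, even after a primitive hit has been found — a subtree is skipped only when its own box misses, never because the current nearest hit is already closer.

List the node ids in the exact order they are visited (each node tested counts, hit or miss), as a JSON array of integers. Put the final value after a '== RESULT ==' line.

Traverse from the root:
N0 x:[13/2,25] y:[4,23] z:[26/3,61/3] -> hit [26/3,61/3], descend [2, 5, 6, 7]
  N2 x:[45/2,25] y:[4,6] z:[26/3,28/3] -> miss, prune
  N5 x:[12,33/2] y:[21/2,19] z:[10,46/3] -> hit [12,46/3], descend [1, 4]
    N1 x:[12,33/2] y:[21/2,17] z:[12,46/3] -> hit [12,46/3] leaf, test {P1@t=14, P7@t=12}
    N4 x:[25/2,15] y:[35/2,19] z:[10,12] -> miss, prune
  N6 x:[23/2,37/2] y:[4,21/2] z:[43/3,56/3] -> miss, prune
  N7 x:[13/2,7] y:[41/2,23] z:[59/3,61/3] -> miss, prune

Summary -> nodes [0, 2, 5, 1, 4, 6, 7]; box-tests=7; leaf-entries=1; first=P7

== RESULT ==
[0, 2, 5, 1, 4, 6, 7]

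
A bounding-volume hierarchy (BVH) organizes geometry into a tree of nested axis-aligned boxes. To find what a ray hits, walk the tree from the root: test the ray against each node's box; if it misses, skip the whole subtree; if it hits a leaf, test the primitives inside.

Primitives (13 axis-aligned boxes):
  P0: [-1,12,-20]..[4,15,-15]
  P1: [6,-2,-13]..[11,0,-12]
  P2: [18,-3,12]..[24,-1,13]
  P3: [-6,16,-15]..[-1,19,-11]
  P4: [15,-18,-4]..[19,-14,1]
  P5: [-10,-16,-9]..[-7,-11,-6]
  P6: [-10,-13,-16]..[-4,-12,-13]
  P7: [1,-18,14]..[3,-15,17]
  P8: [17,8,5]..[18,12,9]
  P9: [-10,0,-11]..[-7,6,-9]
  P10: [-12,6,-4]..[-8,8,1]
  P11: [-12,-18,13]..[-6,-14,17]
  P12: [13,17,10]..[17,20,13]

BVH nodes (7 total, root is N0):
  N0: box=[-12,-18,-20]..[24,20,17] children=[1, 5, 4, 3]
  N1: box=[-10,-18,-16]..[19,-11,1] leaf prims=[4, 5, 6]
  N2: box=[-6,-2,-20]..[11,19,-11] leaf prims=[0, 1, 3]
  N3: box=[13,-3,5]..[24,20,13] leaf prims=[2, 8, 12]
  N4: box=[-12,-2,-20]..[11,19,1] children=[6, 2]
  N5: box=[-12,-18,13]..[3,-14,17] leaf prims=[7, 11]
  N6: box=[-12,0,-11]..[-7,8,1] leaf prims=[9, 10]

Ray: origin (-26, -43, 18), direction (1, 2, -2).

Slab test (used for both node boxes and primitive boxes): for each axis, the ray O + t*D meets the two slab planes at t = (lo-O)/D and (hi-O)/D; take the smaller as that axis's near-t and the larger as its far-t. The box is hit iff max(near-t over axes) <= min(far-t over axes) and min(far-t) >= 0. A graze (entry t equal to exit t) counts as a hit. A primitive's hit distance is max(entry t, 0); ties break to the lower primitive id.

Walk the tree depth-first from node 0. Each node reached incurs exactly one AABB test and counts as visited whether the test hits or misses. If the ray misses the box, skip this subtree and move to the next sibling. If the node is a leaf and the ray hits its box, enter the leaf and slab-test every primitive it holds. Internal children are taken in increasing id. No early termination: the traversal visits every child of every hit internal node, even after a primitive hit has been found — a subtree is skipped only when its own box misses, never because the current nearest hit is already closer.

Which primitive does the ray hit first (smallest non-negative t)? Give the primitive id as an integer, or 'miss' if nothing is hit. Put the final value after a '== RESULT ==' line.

Walk:
N0 x:[14,50] y:[25/2,63/2] z:[1/2,19] -> hit [14,19], descend [1, 3, 4, 5]
  N1 x:[16,45] y:[25/2,16] z:[17/2,17] -> hit [16,16] leaf, test {P4(miss), P5(miss), P6(miss)}
  N3 x:[39,50] y:[20,63/2] z:[5/2,13/2] -> miss, prune
  N4 x:[14,37] y:[41/2,31] z:[17/2,19] -> miss, prune
  N5 x:[14,29] y:[25/2,29/2] z:[1/2,5/2] -> miss, prune

order=[0, 1, 3, 4, 5]  |boxes|=5  |leaves|=1  hit=miss

== RESULT ==
miss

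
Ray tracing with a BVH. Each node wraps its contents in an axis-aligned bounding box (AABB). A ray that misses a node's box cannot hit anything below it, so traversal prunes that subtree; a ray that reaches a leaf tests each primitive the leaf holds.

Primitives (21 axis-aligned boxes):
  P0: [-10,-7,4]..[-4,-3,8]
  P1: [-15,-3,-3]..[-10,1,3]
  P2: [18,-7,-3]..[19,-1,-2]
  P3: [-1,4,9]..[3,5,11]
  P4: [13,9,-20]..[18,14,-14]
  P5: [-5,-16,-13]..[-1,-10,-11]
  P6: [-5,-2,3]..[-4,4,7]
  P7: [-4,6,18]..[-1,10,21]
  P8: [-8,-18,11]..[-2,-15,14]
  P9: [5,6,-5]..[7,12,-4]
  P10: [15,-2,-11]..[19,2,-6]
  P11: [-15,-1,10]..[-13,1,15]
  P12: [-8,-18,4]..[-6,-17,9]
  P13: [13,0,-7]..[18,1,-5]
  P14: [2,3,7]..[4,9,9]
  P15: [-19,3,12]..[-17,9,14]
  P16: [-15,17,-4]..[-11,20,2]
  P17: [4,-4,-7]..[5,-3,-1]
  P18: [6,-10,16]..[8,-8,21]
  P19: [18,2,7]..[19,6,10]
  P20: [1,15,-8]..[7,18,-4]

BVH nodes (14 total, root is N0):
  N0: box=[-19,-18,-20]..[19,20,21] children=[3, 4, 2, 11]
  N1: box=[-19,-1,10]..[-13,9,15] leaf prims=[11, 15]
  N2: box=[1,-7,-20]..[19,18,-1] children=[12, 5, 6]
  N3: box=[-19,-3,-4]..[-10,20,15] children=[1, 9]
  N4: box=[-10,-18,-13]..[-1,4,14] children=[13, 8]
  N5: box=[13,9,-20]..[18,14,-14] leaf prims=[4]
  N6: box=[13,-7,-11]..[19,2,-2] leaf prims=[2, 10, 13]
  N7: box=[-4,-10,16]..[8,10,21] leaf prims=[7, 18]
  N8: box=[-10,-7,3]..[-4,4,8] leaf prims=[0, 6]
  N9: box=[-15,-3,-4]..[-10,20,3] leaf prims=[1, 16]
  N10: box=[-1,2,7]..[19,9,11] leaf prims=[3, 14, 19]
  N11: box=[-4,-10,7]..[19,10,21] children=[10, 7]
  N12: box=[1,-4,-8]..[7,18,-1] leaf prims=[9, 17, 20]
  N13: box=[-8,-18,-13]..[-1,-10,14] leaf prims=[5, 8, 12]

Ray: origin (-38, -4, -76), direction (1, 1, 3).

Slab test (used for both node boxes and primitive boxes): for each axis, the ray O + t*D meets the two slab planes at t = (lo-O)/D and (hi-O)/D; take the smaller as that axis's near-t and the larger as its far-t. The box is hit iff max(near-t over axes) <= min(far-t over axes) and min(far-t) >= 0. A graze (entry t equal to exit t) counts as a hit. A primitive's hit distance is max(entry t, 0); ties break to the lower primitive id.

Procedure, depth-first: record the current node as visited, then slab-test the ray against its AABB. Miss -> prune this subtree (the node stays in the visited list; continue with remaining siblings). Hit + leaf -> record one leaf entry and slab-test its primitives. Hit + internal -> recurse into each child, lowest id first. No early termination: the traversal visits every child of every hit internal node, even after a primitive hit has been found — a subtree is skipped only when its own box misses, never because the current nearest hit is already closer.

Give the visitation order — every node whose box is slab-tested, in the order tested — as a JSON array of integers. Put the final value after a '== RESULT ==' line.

Walk:
N0 x:[19,57] y:[-14,24] z:[56/3,97/3] -> hit [19,24], descend [2, 3, 4, 11]
  N2 x:[39,57] y:[-3,22] z:[56/3,25] -> miss, prune
  N3 x:[19,28] y:[1,24] z:[24,91/3] -> hit [24,24], descend [1, 9]
    N1 x:[19,25] y:[3,13] z:[86/3,91/3] -> miss, prune
    N9 x:[23,28] y:[1,24] z:[24,79/3] -> hit [24,24] leaf, test {P1(miss), P16@t=24}
  N4 x:[28,37] y:[-14,8] z:[21,30] -> miss, prune
  N11 x:[34,57] y:[-6,14] z:[83/3,97/3] -> miss, prune

Summary -> nodes [0, 2, 3, 1, 9, 4, 11]; box-tests=7; leaf-entries=1; first=P16

== RESULT ==
[0, 2, 3, 1, 9, 4, 11]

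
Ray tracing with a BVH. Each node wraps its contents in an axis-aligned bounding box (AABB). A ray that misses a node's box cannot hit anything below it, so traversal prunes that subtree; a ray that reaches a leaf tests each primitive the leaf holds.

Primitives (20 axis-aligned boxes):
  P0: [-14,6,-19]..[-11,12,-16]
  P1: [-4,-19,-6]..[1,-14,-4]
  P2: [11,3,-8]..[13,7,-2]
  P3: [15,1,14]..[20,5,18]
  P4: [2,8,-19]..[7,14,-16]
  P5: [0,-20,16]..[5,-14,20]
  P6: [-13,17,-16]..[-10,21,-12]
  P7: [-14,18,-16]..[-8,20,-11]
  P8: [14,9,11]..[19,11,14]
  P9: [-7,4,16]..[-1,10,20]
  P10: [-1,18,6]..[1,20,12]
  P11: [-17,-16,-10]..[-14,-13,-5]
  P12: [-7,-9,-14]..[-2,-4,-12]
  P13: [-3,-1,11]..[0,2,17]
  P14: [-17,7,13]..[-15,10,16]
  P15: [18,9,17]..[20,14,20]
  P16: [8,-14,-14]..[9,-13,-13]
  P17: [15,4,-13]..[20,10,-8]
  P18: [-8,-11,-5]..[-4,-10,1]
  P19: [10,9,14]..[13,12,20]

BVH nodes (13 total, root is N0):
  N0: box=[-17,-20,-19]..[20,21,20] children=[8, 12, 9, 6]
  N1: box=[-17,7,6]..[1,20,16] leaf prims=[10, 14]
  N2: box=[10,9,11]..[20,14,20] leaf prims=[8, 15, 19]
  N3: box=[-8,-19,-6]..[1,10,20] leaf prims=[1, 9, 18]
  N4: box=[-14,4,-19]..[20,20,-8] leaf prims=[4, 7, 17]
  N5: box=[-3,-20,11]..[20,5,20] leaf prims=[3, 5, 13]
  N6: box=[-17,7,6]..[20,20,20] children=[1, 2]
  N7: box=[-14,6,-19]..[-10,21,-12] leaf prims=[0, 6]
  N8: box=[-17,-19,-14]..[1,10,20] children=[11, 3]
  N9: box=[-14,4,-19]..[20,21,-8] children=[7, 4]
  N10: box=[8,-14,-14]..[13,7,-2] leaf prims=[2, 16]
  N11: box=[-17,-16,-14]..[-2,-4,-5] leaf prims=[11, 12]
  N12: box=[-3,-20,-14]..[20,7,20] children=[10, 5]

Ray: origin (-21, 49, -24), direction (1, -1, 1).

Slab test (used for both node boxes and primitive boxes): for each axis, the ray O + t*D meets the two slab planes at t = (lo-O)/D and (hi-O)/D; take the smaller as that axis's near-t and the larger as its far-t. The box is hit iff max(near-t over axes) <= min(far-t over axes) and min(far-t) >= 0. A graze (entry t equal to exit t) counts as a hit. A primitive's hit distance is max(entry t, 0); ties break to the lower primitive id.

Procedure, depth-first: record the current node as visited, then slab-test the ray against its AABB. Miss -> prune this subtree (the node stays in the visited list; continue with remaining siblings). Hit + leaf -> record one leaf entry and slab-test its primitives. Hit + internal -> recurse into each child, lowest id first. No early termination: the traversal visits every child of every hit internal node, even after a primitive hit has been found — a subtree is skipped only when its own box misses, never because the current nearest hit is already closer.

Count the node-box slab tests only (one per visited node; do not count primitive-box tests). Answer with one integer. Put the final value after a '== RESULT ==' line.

Trace the traversal:
N0 x:[4,41] y:[28,69] z:[5,44] -> hit [28,41], descend [6, 8, 9, 12]
  N6 x:[4,41] y:[29,42] z:[30,44] -> hit [30,41], descend [1, 2]
    N1 x:[4,22] y:[29,42] z:[30,40] -> miss, prune
    N2 x:[31,41] y:[35,40] z:[35,44] -> hit [35,40] leaf, test {P8@t=38, P15(miss), P19(miss)}
  N8 x:[4,22] y:[39,68] z:[10,44] -> miss, prune
  N9 x:[7,41] y:[28,45] z:[5,16] -> miss, prune
  N12 x:[18,41] y:[42,69] z:[10,44] -> miss, prune

Summary -> nodes [0, 6, 1, 2, 8, 9, 12]; box-tests=7; leaf-entries=1; first=P8

== RESULT ==
7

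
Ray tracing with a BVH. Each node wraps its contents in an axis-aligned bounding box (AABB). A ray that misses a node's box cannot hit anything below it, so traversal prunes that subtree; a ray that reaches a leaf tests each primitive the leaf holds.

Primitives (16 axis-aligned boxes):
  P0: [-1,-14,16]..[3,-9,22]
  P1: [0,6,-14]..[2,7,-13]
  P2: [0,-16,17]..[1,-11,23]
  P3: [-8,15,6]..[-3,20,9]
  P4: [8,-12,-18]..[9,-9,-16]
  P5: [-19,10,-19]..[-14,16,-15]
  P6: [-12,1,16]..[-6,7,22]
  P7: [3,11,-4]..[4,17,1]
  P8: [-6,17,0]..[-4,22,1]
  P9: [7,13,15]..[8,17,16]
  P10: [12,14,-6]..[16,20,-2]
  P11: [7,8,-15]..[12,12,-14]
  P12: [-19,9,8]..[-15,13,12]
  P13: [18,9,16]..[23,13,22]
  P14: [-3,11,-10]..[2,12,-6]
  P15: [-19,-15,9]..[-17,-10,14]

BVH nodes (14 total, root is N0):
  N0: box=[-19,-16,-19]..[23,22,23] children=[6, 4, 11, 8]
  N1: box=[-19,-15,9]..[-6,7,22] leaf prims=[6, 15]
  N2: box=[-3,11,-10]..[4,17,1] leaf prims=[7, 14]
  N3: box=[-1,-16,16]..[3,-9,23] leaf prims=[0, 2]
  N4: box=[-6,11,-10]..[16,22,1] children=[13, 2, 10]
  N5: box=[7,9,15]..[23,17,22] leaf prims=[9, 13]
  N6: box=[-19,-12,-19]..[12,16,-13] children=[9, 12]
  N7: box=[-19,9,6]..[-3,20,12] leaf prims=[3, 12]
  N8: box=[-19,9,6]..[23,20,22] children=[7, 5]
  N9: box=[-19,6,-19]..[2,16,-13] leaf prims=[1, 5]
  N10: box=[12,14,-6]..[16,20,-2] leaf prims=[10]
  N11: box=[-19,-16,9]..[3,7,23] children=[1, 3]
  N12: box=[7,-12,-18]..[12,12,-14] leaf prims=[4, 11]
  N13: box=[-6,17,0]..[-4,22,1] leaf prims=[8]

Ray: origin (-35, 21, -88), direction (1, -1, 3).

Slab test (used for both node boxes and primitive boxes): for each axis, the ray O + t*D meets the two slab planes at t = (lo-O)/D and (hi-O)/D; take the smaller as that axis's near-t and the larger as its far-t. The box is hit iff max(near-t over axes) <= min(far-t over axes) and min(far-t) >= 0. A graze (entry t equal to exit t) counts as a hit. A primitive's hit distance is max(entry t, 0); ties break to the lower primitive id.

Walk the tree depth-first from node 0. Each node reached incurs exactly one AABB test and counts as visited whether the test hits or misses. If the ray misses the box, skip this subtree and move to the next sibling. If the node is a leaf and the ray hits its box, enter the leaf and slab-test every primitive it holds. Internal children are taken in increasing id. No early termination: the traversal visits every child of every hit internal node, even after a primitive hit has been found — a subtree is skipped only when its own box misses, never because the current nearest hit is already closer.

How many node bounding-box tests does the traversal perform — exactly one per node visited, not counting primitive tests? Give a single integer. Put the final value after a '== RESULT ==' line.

Walk:
N0 x:[16,58] y:[-1,37] z:[23,37] -> hit [23,37], descend [4, 6, 8, 11]
  N4 x:[29,51] y:[-1,10] z:[26,89/3] -> miss, prune
  N6 x:[16,47] y:[5,33] z:[23,25] -> hit [23,25], descend [9, 12]
    N9 x:[16,37] y:[5,15] z:[23,25] -> miss, prune
    N12 x:[42,47] y:[9,33] z:[70/3,74/3] -> miss, prune
  N8 x:[16,58] y:[1,12] z:[94/3,110/3] -> miss, prune
  N11 x:[16,38] y:[14,37] z:[97/3,37] -> hit [97/3,37], descend [1, 3]
    N1 x:[16,29] y:[14,36] z:[97/3,110/3] -> miss, prune
    N3 x:[34,38] y:[30,37] z:[104/3,37] -> hit [104/3,37] leaf, test {P0@t=104/3, P2@t=35}

order=[0, 4, 6, 9, 12, 8, 11, 1, 3]  |boxes|=9  |leaves|=1  hit=P0

== RESULT ==
9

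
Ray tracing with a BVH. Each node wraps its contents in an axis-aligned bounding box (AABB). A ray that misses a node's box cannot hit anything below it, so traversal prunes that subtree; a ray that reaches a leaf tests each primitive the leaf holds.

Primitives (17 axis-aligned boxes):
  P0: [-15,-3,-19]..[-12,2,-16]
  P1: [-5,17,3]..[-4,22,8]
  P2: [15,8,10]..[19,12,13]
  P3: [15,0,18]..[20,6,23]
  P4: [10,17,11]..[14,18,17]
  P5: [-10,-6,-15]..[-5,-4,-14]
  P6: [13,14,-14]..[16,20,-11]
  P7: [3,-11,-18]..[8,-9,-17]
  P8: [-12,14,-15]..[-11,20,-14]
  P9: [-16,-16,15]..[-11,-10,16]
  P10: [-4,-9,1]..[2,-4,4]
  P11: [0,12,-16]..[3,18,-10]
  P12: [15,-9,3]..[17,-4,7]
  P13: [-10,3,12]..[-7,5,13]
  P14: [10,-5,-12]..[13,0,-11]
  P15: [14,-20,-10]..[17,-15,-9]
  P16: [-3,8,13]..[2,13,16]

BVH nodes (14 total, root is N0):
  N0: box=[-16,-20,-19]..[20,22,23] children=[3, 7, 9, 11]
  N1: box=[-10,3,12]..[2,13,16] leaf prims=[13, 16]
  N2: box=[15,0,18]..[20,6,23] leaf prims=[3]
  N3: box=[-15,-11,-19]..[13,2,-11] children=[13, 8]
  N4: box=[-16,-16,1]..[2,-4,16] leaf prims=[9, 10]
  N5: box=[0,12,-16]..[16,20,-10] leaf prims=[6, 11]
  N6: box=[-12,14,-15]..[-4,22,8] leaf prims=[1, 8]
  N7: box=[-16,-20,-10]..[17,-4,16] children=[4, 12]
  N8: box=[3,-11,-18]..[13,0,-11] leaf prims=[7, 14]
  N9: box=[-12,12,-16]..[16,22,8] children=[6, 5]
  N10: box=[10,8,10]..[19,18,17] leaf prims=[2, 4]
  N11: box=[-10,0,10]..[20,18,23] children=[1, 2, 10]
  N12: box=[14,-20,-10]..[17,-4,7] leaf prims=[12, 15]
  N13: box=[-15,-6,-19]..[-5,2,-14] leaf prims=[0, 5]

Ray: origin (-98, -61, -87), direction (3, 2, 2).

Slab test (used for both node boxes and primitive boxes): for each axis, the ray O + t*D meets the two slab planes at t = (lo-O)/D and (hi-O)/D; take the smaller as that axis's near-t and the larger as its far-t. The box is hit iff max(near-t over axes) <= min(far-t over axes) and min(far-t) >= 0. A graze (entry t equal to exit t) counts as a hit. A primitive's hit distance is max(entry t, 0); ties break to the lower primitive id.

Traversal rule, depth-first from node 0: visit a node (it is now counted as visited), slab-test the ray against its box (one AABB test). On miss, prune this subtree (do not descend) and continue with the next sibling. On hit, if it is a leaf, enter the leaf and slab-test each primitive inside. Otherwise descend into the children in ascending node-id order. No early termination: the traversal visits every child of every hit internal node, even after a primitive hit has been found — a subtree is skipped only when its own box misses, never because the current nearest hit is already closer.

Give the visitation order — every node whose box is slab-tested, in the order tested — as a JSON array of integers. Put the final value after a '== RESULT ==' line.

Traverse from the root:
N0 x:[82/3,118/3] y:[41/2,83/2] z:[34,55] -> hit [34,118/3], descend [3, 7, 9, 11]
  N3 x:[83/3,37] y:[25,63/2] z:[34,38] -> miss, prune
  N7 x:[82/3,115/3] y:[41/2,57/2] z:[77/2,103/2] -> miss, prune
  N9 x:[86/3,38] y:[73/2,83/2] z:[71/2,95/2] -> hit [73/2,38], descend [5, 6]
    N5 x:[98/3,38] y:[73/2,81/2] z:[71/2,77/2] -> hit [73/2,38] leaf, test {P6@t=75/2, P11(miss)}
    N6 x:[86/3,94/3] y:[75/2,83/2] z:[36,95/2] -> miss, prune
  N11 x:[88/3,118/3] y:[61/2,79/2] z:[97/2,55] -> miss, prune

Visited [0, 3, 7, 9, 5, 6, 11]. Tests: 7 box, 1 leaf. Nearest: P6.

== RESULT ==
[0, 3, 7, 9, 5, 6, 11]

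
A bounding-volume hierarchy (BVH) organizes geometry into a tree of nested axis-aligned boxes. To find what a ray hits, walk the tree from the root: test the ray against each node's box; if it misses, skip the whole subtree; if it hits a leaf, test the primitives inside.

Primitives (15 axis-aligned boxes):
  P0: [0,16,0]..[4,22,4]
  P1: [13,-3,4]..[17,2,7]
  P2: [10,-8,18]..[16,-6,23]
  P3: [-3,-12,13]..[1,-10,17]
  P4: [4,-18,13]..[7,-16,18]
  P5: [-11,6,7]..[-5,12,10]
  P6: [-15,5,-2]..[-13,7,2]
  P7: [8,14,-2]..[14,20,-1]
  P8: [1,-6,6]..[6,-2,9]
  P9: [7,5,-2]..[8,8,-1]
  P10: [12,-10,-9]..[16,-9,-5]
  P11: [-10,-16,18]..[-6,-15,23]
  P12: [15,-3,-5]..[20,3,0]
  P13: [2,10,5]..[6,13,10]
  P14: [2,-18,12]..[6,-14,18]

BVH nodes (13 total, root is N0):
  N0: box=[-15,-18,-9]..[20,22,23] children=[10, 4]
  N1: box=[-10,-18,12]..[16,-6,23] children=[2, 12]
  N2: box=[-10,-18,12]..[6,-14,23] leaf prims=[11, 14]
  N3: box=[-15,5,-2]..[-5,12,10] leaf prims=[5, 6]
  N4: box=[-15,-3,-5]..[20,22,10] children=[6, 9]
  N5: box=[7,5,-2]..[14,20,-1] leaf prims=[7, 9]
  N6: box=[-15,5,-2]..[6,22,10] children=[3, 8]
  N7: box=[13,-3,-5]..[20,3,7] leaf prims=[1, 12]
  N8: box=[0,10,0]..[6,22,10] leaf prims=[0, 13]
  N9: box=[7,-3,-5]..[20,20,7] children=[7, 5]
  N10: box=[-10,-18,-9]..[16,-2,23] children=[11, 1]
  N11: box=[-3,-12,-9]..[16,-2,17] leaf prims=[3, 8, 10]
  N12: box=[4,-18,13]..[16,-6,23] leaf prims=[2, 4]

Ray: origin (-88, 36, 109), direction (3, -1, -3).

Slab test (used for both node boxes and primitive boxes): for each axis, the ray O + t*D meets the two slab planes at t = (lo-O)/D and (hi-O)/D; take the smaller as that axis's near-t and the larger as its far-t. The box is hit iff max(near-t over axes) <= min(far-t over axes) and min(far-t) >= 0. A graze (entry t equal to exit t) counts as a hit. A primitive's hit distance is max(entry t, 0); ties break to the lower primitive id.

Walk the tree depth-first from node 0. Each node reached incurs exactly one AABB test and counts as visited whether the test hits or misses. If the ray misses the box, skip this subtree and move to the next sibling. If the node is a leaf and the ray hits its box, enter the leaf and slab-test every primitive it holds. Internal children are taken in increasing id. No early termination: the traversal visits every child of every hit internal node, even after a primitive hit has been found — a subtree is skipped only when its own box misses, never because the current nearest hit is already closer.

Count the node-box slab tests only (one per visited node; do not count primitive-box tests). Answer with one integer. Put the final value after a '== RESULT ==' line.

Trace the traversal:
N0 x:[73/3,36] y:[14,54] z:[86/3,118/3] -> hit [86/3,36], descend [4, 10]
  N4 x:[73/3,36] y:[14,39] z:[33,38] -> hit [33,36], descend [6, 9]
    N6 x:[73/3,94/3] y:[14,31] z:[33,37] -> miss, prune
    N9 x:[95/3,36] y:[16,39] z:[34,38] -> hit [34,36], descend [5, 7]
      N5 x:[95/3,34] y:[16,31] z:[110/3,37] -> miss, prune
      N7 x:[101/3,36] y:[33,39] z:[34,38] -> hit [34,36] leaf, test {P1@t=34, P12(miss)}
  N10 x:[26,104/3] y:[38,54] z:[86/3,118/3] -> miss, prune

Summary -> nodes [0, 4, 6, 9, 5, 7, 10]; box-tests=7; leaf-entries=1; first=P1

== RESULT ==
7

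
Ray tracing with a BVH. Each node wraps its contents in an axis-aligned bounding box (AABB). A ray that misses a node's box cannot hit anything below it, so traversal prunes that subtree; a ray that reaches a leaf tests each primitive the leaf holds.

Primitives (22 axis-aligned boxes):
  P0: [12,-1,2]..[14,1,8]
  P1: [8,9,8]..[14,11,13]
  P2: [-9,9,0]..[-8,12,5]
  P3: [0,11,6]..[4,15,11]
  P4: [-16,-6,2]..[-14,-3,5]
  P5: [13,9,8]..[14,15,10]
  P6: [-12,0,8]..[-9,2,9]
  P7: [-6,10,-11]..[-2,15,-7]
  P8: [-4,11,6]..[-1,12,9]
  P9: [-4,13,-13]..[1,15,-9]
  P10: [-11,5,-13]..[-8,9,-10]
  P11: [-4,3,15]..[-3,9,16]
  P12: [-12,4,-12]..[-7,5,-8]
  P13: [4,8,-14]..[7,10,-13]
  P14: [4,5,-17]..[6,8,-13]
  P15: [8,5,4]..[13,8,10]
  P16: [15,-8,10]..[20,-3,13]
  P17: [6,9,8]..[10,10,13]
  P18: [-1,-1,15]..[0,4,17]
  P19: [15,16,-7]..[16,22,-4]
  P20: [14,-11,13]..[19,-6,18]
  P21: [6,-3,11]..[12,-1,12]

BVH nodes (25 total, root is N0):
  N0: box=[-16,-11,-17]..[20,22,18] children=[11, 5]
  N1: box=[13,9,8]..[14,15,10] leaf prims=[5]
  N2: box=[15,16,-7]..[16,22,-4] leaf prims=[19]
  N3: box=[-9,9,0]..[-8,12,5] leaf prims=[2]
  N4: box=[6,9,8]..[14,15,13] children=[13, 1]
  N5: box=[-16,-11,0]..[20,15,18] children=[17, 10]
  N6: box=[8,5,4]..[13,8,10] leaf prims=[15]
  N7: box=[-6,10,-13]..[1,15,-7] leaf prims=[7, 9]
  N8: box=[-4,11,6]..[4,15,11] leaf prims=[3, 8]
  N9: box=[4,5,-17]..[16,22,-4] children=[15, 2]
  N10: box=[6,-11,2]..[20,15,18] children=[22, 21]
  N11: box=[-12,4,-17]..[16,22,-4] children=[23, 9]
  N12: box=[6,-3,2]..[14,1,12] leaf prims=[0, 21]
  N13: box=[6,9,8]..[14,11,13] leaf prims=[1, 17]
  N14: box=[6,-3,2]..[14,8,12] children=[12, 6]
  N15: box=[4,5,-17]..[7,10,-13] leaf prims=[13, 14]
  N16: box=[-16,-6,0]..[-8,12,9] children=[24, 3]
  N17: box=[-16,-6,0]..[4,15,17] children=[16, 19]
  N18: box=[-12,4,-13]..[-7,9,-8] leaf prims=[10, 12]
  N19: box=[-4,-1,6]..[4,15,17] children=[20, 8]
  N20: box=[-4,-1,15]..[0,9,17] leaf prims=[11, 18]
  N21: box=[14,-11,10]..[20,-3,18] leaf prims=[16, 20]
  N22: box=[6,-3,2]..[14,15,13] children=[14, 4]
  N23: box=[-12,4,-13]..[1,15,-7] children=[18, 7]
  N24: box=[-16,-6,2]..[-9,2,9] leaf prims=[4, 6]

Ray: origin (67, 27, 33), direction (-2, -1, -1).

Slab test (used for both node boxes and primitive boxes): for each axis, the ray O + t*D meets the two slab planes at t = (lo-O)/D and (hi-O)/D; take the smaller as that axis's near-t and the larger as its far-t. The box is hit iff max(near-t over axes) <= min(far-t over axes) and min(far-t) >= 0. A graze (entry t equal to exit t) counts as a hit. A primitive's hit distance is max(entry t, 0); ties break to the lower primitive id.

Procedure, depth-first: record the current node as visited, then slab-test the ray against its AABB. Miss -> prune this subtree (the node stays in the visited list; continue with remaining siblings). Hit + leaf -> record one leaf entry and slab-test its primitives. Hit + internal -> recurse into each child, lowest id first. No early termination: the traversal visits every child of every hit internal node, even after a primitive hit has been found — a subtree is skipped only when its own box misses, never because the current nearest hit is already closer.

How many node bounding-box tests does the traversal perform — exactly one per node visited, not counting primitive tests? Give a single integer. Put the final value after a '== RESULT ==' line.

Traverse from the root:
N0 x:[47/2,83/2] y:[5,38] z:[15,50] -> hit [47/2,38], descend [5, 11]
  N5 x:[47/2,83/2] y:[12,38] z:[15,33] -> hit [47/2,33], descend [10, 17]
    N10 x:[47/2,61/2] y:[12,38] z:[15,31] -> hit [47/2,61/2], descend [21, 22]
      N21 x:[47/2,53/2] y:[30,38] z:[15,23] -> miss, prune
      N22 x:[53/2,61/2] y:[12,30] z:[20,31] -> hit [53/2,30], descend [4, 14]
        N4 x:[53/2,61/2] y:[12,18] z:[20,25] -> miss, prune
        N14 x:[53/2,61/2] y:[19,30] z:[21,31] -> hit [53/2,30], descend [6, 12]
          N6 x:[27,59/2] y:[19,22] z:[23,29] -> miss, prune
          N12 x:[53/2,61/2] y:[26,30] z:[21,31] -> hit [53/2,30] leaf, test {P0@t=53/2, P21(miss)}
    N17 x:[63/2,83/2] y:[12,33] z:[16,33] -> hit [63/2,33], descend [16, 19]
      N16 x:[75/2,83/2] y:[15,33] z:[24,33] -> miss, prune
      N19 x:[63/2,71/2] y:[12,28] z:[16,27] -> miss, prune
  N11 x:[51/2,79/2] y:[5,23] z:[37,50] -> miss, prune

Summary -> nodes [0, 5, 10, 21, 22, 4, 14, 6, 12, 17, 16, 19, 11]; box-tests=13; leaf-entries=1; first=P0

== RESULT ==
13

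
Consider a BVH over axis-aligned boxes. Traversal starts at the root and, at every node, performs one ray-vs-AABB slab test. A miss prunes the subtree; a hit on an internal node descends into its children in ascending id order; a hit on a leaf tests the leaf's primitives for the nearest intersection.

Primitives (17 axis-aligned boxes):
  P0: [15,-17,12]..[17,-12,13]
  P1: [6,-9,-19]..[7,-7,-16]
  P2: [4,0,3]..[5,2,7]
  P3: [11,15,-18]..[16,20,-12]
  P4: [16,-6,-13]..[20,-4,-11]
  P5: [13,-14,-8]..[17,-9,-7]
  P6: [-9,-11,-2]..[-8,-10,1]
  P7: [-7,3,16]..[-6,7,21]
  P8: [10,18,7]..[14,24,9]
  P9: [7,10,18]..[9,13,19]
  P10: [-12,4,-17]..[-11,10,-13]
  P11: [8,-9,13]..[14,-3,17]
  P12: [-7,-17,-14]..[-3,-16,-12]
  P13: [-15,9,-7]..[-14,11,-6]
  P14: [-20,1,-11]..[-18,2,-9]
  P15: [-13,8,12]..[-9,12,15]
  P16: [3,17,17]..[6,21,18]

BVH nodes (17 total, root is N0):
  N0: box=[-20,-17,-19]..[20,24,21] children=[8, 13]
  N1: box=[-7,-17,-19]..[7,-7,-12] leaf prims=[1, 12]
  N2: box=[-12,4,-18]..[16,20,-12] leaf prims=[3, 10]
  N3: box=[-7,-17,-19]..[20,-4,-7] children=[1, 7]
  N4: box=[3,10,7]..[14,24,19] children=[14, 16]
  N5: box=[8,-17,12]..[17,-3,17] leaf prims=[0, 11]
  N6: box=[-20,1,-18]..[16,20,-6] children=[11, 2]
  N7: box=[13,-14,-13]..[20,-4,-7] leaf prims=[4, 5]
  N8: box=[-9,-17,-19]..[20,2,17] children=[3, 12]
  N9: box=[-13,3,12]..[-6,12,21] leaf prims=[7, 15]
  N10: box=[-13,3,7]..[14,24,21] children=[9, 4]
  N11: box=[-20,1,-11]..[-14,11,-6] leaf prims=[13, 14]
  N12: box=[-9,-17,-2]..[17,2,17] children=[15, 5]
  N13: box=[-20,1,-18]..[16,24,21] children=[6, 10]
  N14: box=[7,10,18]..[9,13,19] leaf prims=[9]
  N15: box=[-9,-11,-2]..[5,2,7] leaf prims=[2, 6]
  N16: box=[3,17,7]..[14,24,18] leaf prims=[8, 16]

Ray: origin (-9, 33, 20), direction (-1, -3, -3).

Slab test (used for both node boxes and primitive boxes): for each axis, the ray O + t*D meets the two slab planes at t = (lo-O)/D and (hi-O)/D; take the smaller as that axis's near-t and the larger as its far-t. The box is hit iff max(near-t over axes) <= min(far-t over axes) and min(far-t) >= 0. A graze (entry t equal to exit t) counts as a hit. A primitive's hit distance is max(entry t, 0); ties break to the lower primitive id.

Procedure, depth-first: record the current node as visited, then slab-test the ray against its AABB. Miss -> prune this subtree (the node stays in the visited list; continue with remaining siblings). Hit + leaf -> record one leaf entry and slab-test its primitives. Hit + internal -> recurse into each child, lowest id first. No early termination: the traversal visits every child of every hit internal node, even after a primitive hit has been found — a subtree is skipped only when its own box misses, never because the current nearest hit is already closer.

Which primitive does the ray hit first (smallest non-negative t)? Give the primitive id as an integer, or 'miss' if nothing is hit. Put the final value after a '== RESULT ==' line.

Traverse from the root:
N0 x:[-29,11] y:[3,50/3] z:[-1/3,13] -> hit [3,11], descend [8, 13]
  N8 x:[-29,0] y:[31/3,50/3] z:[1,13] -> miss, prune
  N13 x:[-25,11] y:[3,32/3] z:[-1/3,38/3] -> hit [3,32/3], descend [6, 10]
    N6 x:[-25,11] y:[13/3,32/3] z:[26/3,38/3] -> hit [26/3,32/3], descend [2, 11]
      N2 x:[-25,3] y:[13/3,29/3] z:[32/3,38/3] -> miss, prune
      N11 x:[5,11] y:[22/3,32/3] z:[26/3,31/3] -> hit [26/3,31/3] leaf, test {P13(miss), P14@t=31/3}
    N10 x:[-23,4] y:[3,10] z:[-1/3,13/3] -> hit [3,4], descend [4, 9]
      N4 x:[-23,-12] y:[3,23/3] z:[1/3,13/3] -> miss, prune
      N9 x:[-3,4] y:[7,10] z:[-1/3,8/3] -> miss, prune

Visited [0, 8, 13, 6, 2, 11, 10, 4, 9]. Tests: 9 box, 1 leaf. Nearest: P14.

== RESULT ==
14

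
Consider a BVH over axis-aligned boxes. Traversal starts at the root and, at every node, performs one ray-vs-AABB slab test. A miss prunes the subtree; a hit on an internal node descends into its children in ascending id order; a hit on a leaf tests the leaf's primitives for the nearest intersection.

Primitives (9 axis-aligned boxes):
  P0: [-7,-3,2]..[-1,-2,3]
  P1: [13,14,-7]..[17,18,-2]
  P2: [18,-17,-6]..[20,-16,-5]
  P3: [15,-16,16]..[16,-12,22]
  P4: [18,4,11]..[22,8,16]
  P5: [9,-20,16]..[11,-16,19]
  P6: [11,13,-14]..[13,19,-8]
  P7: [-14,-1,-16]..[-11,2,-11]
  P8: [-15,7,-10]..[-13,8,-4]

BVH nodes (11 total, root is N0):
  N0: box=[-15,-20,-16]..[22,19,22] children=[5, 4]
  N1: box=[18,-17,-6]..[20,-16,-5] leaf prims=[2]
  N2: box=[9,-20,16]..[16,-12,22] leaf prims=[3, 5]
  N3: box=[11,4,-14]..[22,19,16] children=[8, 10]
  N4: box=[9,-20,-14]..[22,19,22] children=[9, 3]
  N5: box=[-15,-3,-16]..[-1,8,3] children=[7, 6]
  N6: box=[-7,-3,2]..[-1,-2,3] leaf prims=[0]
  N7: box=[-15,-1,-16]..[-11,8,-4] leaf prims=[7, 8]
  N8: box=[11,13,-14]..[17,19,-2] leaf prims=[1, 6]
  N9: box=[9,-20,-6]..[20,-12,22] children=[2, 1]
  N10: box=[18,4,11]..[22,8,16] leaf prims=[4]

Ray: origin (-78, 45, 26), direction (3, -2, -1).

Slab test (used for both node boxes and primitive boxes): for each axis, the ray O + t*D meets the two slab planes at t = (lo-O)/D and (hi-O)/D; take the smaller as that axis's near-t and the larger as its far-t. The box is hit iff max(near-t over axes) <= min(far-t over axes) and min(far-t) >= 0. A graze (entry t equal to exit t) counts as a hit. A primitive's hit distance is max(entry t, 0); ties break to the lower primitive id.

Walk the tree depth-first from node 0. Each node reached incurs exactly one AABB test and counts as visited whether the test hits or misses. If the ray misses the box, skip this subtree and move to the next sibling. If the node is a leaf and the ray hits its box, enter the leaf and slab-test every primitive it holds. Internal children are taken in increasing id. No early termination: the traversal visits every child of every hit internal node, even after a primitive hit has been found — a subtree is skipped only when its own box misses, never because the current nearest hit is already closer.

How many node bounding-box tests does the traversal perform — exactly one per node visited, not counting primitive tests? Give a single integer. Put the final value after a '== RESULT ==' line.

Traverse from the root:
N0 x:[21,100/3] y:[13,65/2] z:[4,42] -> hit [21,65/2], descend [4, 5]
  N4 x:[29,100/3] y:[13,65/2] z:[4,40] -> hit [29,65/2], descend [3, 9]
    N3 x:[89/3,100/3] y:[13,41/2] z:[10,40] -> miss, prune
    N9 x:[29,98/3] y:[57/2,65/2] z:[4,32] -> hit [29,32], descend [1, 2]
      N1 x:[32,98/3] y:[61/2,31] z:[31,32] -> miss, prune
      N2 x:[29,94/3] y:[57/2,65/2] z:[4,10] -> miss, prune
  N5 x:[21,77/3] y:[37/2,24] z:[23,42] -> hit [23,24], descend [6, 7]
    N6 x:[71/3,77/3] y:[47/2,24] z:[23,24] -> hit [71/3,24] leaf, test {P0@t=71/3}
    N7 x:[21,67/3] y:[37/2,23] z:[30,42] -> miss, prune

Summary -> nodes [0, 4, 3, 9, 1, 2, 5, 6, 7]; box-tests=9; leaf-entries=1; first=P0

== RESULT ==
9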